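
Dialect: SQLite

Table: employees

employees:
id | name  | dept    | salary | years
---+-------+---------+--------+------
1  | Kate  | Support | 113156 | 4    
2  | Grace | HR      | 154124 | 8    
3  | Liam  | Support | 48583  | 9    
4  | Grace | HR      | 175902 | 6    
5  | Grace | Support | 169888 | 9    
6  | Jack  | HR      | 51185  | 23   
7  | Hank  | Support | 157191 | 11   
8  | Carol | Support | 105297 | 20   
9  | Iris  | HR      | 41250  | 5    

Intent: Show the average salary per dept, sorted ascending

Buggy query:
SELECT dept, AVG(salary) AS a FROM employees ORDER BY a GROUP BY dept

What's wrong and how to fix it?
Bug: GROUP BY must precede ORDER BY

Fix: Move ORDER BY to the end, after GROUP BY

Corrected query:
SELECT dept, AVG(salary) AS a FROM employees GROUP BY dept ORDER BY a

Result:
dept    | a        
--------+----------
HR      | 105615.25
Support | 118823   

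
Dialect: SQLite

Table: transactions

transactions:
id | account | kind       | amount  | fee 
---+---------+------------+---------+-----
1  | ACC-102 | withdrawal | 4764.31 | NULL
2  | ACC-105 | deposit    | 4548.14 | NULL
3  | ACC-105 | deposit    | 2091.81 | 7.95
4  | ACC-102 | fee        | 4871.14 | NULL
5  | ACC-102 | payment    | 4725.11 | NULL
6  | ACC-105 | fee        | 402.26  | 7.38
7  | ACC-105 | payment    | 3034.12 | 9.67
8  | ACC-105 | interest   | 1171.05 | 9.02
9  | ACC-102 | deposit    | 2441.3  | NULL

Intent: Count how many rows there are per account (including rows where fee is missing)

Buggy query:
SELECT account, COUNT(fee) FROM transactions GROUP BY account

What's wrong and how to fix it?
Bug: COUNT(fee) skips NULLs, so groups with missing fee are undercounted

Fix: Use COUNT(*) to count all rows regardless of NULL

Corrected query:
SELECT account, COUNT(*) FROM transactions GROUP BY account

Result:
account | COUNT(*)
--------+---------
ACC-102 | 4       
ACC-105 | 5       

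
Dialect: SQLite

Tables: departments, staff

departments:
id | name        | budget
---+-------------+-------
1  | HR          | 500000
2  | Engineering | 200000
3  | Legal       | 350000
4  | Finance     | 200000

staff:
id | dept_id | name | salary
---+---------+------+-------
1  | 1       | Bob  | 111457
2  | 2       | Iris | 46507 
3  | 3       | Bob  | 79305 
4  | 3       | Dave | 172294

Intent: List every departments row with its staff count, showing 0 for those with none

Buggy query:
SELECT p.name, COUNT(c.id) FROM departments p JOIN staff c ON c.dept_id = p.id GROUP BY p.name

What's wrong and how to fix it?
Bug: An inner join excludes parents with zero children

Fix: Use LEFT JOIN so parents without children still appear (COUNT(c.id) gives 0)

Corrected query:
SELECT p.name, COUNT(c.id) FROM departments p LEFT JOIN staff c ON c.dept_id = p.id GROUP BY p.name

Result:
name        | COUNT(c.id)
------------+------------
Engineering | 1          
Finance     | 0          
HR          | 1          
Legal       | 2          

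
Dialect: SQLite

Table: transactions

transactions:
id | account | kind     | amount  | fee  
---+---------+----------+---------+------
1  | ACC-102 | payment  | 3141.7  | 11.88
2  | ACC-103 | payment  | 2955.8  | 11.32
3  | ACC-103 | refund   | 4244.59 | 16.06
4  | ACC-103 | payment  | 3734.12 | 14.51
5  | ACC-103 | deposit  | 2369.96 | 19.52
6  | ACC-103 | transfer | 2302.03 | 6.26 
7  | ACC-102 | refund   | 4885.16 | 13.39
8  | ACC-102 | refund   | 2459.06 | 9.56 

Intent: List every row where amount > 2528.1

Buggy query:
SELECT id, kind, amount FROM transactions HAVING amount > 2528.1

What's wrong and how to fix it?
Bug: This is a non-aggregate query (no GROUP BY, no aggregates), so in SQLite the HAVING clause is invalid here; a row-level condition belongs in WHERE

Fix: Replace HAVING with WHERE since the condition applies to individual rows

Corrected query:
SELECT id, kind, amount FROM transactions WHERE amount > 2528.1

Result:
id | kind    | amount 
---+---------+--------
1  | payment | 3141.7 
2  | payment | 2955.8 
3  | refund  | 4244.59
4  | payment | 3734.12
7  | refund  | 4885.16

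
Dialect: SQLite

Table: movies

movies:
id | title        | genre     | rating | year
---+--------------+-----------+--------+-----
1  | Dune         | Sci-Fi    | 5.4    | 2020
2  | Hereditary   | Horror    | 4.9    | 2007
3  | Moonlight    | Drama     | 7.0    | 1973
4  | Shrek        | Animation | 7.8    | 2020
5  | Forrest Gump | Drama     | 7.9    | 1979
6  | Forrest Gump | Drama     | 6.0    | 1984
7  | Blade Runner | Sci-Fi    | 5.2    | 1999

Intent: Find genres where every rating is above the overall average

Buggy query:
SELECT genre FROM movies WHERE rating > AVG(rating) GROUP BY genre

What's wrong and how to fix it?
Bug: WHERE evaluates per row before aggregation, so AVG() is unavailable

Fix: Compute the overall average in a scalar subquery and compare each group's MIN against it in HAVING

Corrected query:
SELECT genre FROM movies GROUP BY genre HAVING MIN(rating) > (SELECT AVG(rating) FROM movies)

Result:
genre    
---------
Animation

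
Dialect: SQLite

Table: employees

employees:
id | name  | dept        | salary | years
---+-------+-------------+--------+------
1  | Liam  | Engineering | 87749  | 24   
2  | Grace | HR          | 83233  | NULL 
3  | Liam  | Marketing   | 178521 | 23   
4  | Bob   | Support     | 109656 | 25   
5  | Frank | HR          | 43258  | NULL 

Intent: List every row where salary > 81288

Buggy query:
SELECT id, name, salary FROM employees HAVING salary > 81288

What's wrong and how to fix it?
Bug: HAVING filters the output of aggregation, but this query has no GROUP BY and no aggregate functions, so SQLite rejects it (HAVING clause on a non-aggregate query); the condition here is per row

Fix: Use WHERE for row-level filtering

Corrected query:
SELECT id, name, salary FROM employees WHERE salary > 81288

Result:
id | name  | salary
---+-------+-------
1  | Liam  | 87749 
2  | Grace | 83233 
3  | Liam  | 178521
4  | Bob   | 109656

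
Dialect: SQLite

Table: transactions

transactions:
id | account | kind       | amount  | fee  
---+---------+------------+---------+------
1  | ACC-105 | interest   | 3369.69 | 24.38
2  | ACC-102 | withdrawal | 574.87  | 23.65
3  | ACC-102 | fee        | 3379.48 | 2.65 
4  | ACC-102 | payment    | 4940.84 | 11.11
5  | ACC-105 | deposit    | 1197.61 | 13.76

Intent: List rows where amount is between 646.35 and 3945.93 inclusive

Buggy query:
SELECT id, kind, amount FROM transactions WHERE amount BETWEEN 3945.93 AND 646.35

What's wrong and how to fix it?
Bug: The bounds are reversed; BETWEEN a AND b requires a <= b to match anything

Fix: Write BETWEEN 646.35 AND 3945.93

Corrected query:
SELECT id, kind, amount FROM transactions WHERE amount BETWEEN 646.35 AND 3945.93

Result:
id | kind     | amount 
---+----------+--------
1  | interest | 3369.69
3  | fee      | 3379.48
5  | deposit  | 1197.61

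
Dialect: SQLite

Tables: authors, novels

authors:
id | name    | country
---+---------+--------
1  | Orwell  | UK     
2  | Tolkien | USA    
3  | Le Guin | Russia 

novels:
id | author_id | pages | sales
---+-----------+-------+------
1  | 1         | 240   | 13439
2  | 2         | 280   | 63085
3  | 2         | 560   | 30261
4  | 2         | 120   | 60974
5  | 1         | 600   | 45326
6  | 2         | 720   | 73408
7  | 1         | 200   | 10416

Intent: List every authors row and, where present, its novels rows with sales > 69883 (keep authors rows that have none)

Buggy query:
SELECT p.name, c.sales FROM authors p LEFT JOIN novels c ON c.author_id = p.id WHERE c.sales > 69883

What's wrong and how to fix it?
Bug: Filtering c.sales in WHERE discards the NULL rows produced by LEFT JOIN, turning it into an inner join

Fix: Put 'c.sales > 69883' in the JOIN's ON clause instead of WHERE

Corrected query:
SELECT p.name, c.sales FROM authors p LEFT JOIN novels c ON c.author_id = p.id AND c.sales > 69883

Result:
name    | sales
--------+------
Orwell  | NULL 
Tolkien | 73408
Le Guin | NULL 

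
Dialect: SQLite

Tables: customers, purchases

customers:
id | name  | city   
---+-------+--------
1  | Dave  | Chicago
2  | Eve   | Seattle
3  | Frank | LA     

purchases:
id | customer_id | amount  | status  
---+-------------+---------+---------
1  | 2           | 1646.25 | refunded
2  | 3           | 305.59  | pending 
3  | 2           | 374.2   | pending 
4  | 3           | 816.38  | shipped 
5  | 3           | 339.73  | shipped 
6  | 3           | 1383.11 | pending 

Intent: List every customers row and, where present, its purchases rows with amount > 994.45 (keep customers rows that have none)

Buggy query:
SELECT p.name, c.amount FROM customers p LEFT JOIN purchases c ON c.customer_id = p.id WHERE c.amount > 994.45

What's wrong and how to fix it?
Bug: Filtering c.amount in WHERE discards the NULL rows produced by LEFT JOIN, turning it into an inner join

Fix: Put 'c.amount > 994.45' in the JOIN's ON clause instead of WHERE

Corrected query:
SELECT p.name, c.amount FROM customers p LEFT JOIN purchases c ON c.customer_id = p.id AND c.amount > 994.45

Result:
name  | amount 
------+--------
Dave  | NULL   
Eve   | 1646.25
Frank | 1383.11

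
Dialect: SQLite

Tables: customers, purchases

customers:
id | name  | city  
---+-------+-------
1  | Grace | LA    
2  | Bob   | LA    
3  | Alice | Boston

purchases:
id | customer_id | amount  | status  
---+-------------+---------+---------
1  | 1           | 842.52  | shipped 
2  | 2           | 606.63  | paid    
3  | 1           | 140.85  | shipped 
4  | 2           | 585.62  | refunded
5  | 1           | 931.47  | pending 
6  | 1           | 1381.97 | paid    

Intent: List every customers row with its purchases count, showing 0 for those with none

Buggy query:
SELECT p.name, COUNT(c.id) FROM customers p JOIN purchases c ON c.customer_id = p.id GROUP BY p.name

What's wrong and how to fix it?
Bug: INNER JOIN drops customers rows that have no matching purchases rows

Fix: Switch to LEFT JOIN to retain unmatched parent rows

Corrected query:
SELECT p.name, COUNT(c.id) FROM customers p LEFT JOIN purchases c ON c.customer_id = p.id GROUP BY p.name

Result:
name  | COUNT(c.id)
------+------------
Alice | 0          
Bob   | 2          
Grace | 4          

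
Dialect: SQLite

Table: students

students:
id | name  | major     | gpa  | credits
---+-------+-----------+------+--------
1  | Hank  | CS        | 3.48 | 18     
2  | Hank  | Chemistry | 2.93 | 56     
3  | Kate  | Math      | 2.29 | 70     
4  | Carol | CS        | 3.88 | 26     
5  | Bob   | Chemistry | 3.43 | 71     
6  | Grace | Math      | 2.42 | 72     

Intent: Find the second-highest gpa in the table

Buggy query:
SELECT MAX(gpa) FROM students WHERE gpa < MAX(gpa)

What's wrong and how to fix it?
Bug: The inner MAX is an aggregate inside WHERE, which is not allowed

Fix: Put the inner MAX in a scalar subquery

Corrected query:
SELECT MAX(gpa) FROM students WHERE gpa < (SELECT MAX(gpa) FROM students)

Result:
MAX(gpa)
--------
3.48    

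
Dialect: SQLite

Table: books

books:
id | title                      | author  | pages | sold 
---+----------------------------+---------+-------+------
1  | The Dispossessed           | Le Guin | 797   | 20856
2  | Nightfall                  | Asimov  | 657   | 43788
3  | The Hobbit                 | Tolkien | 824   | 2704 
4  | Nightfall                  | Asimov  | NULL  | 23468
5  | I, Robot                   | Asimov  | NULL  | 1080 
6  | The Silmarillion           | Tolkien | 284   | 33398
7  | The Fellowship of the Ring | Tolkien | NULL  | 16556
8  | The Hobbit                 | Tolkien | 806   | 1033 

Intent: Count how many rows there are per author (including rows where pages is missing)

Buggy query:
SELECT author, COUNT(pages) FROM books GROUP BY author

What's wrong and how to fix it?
Bug: COUNT(pages) skips NULLs, so groups with missing pages are undercounted

Fix: Replace COUNT(pages) with COUNT(*)

Corrected query:
SELECT author, COUNT(*) FROM books GROUP BY author

Result:
author  | COUNT(*)
--------+---------
Asimov  | 3       
Le Guin | 1       
Tolkien | 4       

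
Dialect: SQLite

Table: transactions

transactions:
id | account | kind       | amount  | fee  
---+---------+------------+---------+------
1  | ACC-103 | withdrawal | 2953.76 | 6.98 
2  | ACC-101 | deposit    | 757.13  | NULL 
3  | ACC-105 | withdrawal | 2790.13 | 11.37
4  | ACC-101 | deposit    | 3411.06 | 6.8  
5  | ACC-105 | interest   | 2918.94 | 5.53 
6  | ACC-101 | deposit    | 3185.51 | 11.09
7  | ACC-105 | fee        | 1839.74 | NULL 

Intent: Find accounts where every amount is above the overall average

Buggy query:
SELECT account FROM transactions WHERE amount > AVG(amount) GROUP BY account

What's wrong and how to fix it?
Bug: AVG() is an aggregate; it can't sit directly in WHERE

Fix: Use a subquery for AVG and a HAVING MIN(...) filter so the condition holds for every row in the group

Corrected query:
SELECT account FROM transactions GROUP BY account HAVING MIN(amount) > (SELECT AVG(amount) FROM transactions)

Result:
account
-------
ACC-103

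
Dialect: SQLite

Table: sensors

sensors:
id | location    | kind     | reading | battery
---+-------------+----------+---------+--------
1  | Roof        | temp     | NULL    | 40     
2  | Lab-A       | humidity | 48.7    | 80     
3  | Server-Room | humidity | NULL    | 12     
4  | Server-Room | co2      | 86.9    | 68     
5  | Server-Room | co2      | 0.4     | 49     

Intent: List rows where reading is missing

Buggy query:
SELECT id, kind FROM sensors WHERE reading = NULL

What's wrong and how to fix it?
Bug: Comparing to NULL with '=' never matches; NULL = NULL is unknown, not true

Fix: Use IS NULL to test for NULL

Corrected query:
SELECT id, kind FROM sensors WHERE reading IS NULL

Result:
id | kind    
---+---------
1  | temp    
3  | humidity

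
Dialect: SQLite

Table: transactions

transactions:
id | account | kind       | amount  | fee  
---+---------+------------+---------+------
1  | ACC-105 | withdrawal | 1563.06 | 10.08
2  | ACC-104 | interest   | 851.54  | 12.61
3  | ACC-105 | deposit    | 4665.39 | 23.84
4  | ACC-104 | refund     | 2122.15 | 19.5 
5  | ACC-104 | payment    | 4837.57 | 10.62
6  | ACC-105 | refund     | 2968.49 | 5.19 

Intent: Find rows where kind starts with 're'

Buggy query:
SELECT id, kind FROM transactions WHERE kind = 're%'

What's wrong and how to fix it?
Bug: Wildcards only work with LIKE; '=' treats '%' as a literal character

Fix: Use LIKE for wildcard pattern matching

Corrected query:
SELECT id, kind FROM transactions WHERE kind LIKE 're%'

Result:
id | kind  
---+-------
4  | refund
6  | refund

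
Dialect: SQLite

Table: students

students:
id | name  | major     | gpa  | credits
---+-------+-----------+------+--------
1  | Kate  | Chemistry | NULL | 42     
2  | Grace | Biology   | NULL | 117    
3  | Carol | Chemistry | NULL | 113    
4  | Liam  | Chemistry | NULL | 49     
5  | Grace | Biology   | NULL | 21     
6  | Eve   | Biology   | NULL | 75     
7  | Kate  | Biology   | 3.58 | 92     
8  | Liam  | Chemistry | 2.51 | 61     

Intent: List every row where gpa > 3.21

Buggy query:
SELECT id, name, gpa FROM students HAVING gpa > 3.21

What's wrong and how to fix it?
Bug: HAVING filters the output of aggregation, but this query has no GROUP BY and no aggregate functions, so SQLite rejects it (HAVING clause on a non-aggregate query); the condition here is per row

Fix: Replace HAVING with WHERE since the condition applies to individual rows

Corrected query:
SELECT id, name, gpa FROM students WHERE gpa > 3.21

Result:
id | name | gpa 
---+------+-----
7  | Kate | 3.58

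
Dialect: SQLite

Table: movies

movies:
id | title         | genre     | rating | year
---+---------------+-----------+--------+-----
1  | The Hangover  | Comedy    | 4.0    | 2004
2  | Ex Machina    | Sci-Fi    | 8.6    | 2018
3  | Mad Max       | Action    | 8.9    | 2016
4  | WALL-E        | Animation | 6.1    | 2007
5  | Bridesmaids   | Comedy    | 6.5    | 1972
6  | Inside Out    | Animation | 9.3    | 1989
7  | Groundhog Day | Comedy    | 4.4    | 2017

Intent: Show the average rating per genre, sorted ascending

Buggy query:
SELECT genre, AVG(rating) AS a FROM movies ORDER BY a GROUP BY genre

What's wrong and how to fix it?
Bug: ORDER BY appears before GROUP BY; SQL clause order requires GROUP BY first

Fix: Move ORDER BY to the end, after GROUP BY

Corrected query:
SELECT genre, AVG(rating) AS a FROM movies GROUP BY genre ORDER BY a

Result:
genre     | a       
----------+---------
Comedy    | 4.966667
Animation | 7.7     
Sci-Fi    | 8.6     
Action    | 8.9     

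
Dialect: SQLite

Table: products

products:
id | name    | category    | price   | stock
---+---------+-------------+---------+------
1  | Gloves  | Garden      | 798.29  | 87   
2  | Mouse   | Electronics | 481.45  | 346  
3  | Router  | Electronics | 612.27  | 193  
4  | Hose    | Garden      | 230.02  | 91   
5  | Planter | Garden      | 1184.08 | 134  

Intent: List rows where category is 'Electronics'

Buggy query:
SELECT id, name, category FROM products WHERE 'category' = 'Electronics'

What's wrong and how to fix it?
Bug: Single quotes denote string literals in SQL; the column name is being compared as a constant string

Fix: Reference the column as category without single quotes

Corrected query:
SELECT id, name, category FROM products WHERE category = 'Electronics'

Result:
id | name   | category   
---+--------+------------
2  | Mouse  | Electronics
3  | Router | Electronics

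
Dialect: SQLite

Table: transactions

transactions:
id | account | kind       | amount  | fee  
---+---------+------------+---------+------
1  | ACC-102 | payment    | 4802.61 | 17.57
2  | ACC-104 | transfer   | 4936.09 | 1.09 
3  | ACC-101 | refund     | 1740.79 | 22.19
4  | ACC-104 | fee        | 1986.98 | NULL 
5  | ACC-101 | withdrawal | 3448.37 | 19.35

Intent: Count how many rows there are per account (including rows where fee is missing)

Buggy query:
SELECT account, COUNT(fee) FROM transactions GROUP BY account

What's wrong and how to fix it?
Bug: COUNT(column) counts non-NULL values only; rows with NULL fee aren't counted

Fix: Use COUNT(*) to count all rows regardless of NULL

Corrected query:
SELECT account, COUNT(*) FROM transactions GROUP BY account

Result:
account | COUNT(*)
--------+---------
ACC-101 | 2       
ACC-102 | 1       
ACC-104 | 2       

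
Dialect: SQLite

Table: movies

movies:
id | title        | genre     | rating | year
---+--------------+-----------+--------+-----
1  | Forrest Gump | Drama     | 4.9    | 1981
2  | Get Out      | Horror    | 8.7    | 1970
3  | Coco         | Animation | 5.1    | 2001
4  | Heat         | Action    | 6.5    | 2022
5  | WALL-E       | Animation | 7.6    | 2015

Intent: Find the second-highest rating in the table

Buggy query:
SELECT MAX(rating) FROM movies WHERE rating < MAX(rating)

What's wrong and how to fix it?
Bug: The inner MAX is an aggregate inside WHERE, which is not allowed

Fix: Compute the overall MAX in a subquery, then take MAX of rows below it

Corrected query:
SELECT MAX(rating) FROM movies WHERE rating < (SELECT MAX(rating) FROM movies)

Result:
MAX(rating)
-----------
7.6        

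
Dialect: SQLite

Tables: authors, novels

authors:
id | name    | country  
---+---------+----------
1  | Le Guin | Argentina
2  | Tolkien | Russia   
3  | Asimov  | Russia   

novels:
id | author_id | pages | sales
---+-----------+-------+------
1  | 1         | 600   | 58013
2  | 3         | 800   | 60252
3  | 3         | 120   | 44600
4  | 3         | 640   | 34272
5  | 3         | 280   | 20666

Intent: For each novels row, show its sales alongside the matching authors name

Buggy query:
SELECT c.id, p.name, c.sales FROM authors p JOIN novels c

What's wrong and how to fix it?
Bug: Missing join condition: each novels row is matched to all authors rows instead of just its own

Fix: Add ON c.author_id = p.id to the JOIN

Corrected query:
SELECT c.id, p.name, c.sales FROM authors p JOIN novels c ON c.author_id = p.id

Result:
id | name    | sales
---+---------+------
1  | Le Guin | 58013
2  | Asimov  | 60252
3  | Asimov  | 44600
4  | Asimov  | 34272
5  | Asimov  | 20666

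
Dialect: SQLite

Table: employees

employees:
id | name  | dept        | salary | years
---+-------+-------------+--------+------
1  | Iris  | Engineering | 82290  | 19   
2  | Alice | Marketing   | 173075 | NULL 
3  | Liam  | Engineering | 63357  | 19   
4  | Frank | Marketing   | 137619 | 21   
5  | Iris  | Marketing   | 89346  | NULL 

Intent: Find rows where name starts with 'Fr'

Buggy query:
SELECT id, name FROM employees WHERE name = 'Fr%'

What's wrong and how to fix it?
Bug: '=' compares the literal string including the % character; pattern matching needs LIKE

Fix: Replace '=' with LIKE so 'Fr%' is treated as a pattern

Corrected query:
SELECT id, name FROM employees WHERE name LIKE 'Fr%'

Result:
id | name 
---+------
4  | Frank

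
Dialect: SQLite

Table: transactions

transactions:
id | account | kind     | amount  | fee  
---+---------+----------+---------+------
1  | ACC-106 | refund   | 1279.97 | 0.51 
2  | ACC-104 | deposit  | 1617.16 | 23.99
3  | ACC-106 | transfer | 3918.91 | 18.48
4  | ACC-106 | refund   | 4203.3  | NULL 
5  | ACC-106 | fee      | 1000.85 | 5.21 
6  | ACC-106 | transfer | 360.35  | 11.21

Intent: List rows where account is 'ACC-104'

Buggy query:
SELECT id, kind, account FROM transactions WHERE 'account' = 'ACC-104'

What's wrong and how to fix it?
Bug: 'account' in single quotes is a string literal, not the column; the comparison is literal-vs-literal and never true

Fix: Reference the column as account without single quotes

Corrected query:
SELECT id, kind, account FROM transactions WHERE account = 'ACC-104'

Result:
id | kind    | account
---+---------+--------
2  | deposit | ACC-104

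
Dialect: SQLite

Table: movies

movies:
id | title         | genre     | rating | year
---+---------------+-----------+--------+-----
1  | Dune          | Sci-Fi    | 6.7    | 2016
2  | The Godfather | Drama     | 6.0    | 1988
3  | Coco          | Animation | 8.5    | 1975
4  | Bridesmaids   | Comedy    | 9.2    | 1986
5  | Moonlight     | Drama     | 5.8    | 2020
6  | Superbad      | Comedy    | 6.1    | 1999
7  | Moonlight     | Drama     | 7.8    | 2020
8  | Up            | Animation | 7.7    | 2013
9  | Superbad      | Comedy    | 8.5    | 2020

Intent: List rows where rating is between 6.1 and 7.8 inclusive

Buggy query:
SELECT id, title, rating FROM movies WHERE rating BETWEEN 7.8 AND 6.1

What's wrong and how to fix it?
Bug: The bounds are reversed; BETWEEN a AND b requires a <= b to match anything

Fix: Write BETWEEN 6.1 AND 7.8

Corrected query:
SELECT id, title, rating FROM movies WHERE rating BETWEEN 6.1 AND 7.8

Result:
id | title     | rating
---+-----------+-------
1  | Dune      | 6.7   
6  | Superbad  | 6.1   
7  | Moonlight | 7.8   
8  | Up        | 7.7   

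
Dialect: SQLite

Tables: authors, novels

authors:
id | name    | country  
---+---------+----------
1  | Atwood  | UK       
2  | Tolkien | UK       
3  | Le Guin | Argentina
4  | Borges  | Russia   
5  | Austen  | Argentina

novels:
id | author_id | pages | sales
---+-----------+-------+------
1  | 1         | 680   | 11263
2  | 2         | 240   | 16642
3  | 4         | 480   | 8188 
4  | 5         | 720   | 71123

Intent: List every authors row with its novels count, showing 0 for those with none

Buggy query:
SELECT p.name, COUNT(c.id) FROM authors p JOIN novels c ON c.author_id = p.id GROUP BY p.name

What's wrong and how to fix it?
Bug: INNER JOIN drops authors rows that have no matching novels rows

Fix: Switch to LEFT JOIN to retain unmatched parent rows

Corrected query:
SELECT p.name, COUNT(c.id) FROM authors p LEFT JOIN novels c ON c.author_id = p.id GROUP BY p.name

Result:
name    | COUNT(c.id)
--------+------------
Atwood  | 1          
Austen  | 1          
Borges  | 1          
Le Guin | 0          
Tolkien | 1          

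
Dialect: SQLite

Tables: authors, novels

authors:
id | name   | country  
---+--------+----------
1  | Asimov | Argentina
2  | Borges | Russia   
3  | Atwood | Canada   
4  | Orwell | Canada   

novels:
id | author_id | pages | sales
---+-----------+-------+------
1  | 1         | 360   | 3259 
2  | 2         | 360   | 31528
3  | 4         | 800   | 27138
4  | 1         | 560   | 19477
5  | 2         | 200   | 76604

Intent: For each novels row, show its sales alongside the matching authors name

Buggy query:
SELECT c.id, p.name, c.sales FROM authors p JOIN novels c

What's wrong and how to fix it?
Bug: JOIN with no ON clause produces a cartesian product; every novels row pairs with every authors row

Fix: Specify the join condition linking the foreign key to the parent id

Corrected query:
SELECT c.id, p.name, c.sales FROM authors p JOIN novels c ON c.author_id = p.id

Result:
id | name   | sales
---+--------+------
1  | Asimov | 3259 
2  | Borges | 31528
3  | Orwell | 27138
4  | Asimov | 19477
5  | Borges | 76604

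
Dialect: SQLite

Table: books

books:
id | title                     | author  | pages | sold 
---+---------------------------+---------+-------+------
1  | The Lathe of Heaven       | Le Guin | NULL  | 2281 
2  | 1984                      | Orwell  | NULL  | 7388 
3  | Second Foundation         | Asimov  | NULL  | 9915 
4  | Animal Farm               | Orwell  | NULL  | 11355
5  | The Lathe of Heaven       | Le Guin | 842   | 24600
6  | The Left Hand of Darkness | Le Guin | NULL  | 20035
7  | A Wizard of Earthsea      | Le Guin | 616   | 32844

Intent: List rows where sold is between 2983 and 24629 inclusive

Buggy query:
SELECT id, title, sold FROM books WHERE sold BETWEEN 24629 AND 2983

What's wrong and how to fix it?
Bug: BETWEEN expects the lower bound first; with 24629 AND 2983 the range is empty

Fix: Write BETWEEN 2983 AND 24629

Corrected query:
SELECT id, title, sold FROM books WHERE sold BETWEEN 2983 AND 24629

Result:
id | title                     | sold 
---+---------------------------+------
2  | 1984                      | 7388 
3  | Second Foundation         | 9915 
4  | Animal Farm               | 11355
5  | The Lathe of Heaven       | 24600
6  | The Left Hand of Darkness | 20035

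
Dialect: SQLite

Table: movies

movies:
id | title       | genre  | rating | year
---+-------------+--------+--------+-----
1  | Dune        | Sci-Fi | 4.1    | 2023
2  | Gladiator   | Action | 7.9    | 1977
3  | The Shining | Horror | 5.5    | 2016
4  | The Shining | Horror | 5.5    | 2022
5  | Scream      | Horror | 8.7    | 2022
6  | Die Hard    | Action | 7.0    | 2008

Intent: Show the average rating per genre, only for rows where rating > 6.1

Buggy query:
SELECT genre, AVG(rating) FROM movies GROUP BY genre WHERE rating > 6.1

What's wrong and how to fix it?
Bug: Row-level WHERE must come before GROUP BY in the clause order

Fix: Place WHERE between FROM and GROUP BY

Corrected query:
SELECT genre, AVG(rating) FROM movies WHERE rating > 6.1 GROUP BY genre

Result:
genre  | AVG(rating)
-------+------------
Action | 7.45       
Horror | 8.7        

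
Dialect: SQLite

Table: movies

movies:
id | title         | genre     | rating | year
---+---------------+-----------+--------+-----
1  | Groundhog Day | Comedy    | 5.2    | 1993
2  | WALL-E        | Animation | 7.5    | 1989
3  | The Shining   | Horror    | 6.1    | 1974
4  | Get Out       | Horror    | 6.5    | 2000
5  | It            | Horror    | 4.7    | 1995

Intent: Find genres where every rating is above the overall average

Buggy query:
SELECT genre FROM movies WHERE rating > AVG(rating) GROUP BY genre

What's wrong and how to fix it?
Bug: WHERE evaluates per row before aggregation, so AVG() is unavailable

Fix: Compute the overall average in a scalar subquery and compare each group's MIN against it in HAVING

Corrected query:
SELECT genre FROM movies GROUP BY genre HAVING MIN(rating) > (SELECT AVG(rating) FROM movies)

Result:
genre    
---------
Animation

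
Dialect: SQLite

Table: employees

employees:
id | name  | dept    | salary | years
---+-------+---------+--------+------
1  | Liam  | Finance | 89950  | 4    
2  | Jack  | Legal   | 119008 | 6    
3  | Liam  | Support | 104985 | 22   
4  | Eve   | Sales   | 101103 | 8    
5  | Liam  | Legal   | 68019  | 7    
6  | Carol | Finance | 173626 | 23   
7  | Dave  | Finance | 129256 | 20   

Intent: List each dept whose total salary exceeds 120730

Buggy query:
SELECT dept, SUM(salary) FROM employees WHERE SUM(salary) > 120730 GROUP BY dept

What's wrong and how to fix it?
Bug: SUM(salary) is an aggregate, but WHERE filters rows before aggregation

Fix: Use HAVING (which filters groups after aggregation) instead of WHERE

Corrected query:
SELECT dept, SUM(salary) FROM employees GROUP BY dept HAVING SUM(salary) > 120730

Result:
dept    | SUM(salary)
--------+------------
Finance | 392832     
Legal   | 187027     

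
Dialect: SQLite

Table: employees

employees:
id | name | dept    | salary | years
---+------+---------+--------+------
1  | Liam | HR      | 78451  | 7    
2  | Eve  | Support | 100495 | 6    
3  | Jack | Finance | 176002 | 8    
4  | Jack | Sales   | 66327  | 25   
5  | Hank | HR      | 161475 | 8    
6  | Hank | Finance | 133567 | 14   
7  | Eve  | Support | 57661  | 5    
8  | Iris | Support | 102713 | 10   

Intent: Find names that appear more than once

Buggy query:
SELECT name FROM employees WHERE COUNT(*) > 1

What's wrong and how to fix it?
Bug: WHERE can't reference COUNT(*); aggregates are computed after WHERE

Fix: Group first, then use HAVING for the count condition

Corrected query:
SELECT name FROM employees GROUP BY name HAVING COUNT(*) > 1

Result:
name
----
Eve 
Hank
Jack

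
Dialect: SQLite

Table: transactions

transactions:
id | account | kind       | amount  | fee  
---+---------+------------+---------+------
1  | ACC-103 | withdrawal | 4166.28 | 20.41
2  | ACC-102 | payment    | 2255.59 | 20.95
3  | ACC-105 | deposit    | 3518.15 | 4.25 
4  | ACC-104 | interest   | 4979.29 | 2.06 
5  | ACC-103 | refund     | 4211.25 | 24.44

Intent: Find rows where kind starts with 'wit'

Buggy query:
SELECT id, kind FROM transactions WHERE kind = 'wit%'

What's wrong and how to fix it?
Bug: Wildcards only work with LIKE; '=' treats '%' as a literal character

Fix: Use LIKE for wildcard pattern matching

Corrected query:
SELECT id, kind FROM transactions WHERE kind LIKE 'wit%'

Result:
id | kind      
---+-----------
1  | withdrawal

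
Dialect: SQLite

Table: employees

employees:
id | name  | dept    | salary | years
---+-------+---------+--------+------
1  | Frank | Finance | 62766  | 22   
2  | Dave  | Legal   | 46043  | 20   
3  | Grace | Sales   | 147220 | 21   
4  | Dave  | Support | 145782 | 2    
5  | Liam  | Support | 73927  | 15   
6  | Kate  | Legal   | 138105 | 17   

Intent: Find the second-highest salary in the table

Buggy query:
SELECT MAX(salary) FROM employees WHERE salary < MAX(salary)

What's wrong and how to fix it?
Bug: The inner MAX is an aggregate inside WHERE, which is not allowed

Fix: Put the inner MAX in a scalar subquery

Corrected query:
SELECT MAX(salary) FROM employees WHERE salary < (SELECT MAX(salary) FROM employees)

Result:
MAX(salary)
-----------
145782     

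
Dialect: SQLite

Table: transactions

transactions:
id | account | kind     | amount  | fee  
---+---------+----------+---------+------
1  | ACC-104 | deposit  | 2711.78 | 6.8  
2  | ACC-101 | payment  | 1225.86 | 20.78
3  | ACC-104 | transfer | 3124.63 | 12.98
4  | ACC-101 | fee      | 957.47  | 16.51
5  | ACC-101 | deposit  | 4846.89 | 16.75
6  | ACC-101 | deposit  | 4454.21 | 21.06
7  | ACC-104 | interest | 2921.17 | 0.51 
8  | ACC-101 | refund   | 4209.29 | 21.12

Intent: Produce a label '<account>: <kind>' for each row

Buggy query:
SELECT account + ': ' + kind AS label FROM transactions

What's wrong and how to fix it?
Bug: SQLite uses || for string concatenation; + coerces text to numbers (yielding 0)

Fix: Replace + with || to concatenate text

Corrected query:
SELECT account || ': ' || kind AS label FROM transactions

Result:
label            
-----------------
ACC-104: deposit 
ACC-101: payment 
ACC-104: transfer
ACC-101: fee     
ACC-101: deposit 
ACC-101: deposit 
ACC-104: interest
ACC-101: refund  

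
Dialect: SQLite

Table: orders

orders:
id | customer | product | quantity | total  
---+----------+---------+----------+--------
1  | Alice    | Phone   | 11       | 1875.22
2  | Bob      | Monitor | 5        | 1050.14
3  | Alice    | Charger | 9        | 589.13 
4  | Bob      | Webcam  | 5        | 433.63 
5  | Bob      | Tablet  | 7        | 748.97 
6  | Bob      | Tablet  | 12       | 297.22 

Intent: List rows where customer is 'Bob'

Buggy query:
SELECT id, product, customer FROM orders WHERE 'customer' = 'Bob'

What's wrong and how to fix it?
Bug: Single quotes denote string literals in SQL; the column name is being compared as a constant string

Fix: Reference the column as customer without single quotes

Corrected query:
SELECT id, product, customer FROM orders WHERE customer = 'Bob'

Result:
id | product | customer
---+---------+---------
2  | Monitor | Bob     
4  | Webcam  | Bob     
5  | Tablet  | Bob     
6  | Tablet  | Bob     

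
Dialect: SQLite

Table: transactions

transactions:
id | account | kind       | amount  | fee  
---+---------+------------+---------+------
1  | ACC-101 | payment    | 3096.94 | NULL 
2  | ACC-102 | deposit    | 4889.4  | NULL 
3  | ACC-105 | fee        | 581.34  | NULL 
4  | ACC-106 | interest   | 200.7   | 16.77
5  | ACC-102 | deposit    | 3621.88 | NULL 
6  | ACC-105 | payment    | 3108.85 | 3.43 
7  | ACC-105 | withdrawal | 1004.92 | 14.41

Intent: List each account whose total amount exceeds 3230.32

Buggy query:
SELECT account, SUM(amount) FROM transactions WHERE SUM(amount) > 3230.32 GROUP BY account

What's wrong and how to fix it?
Bug: WHERE runs before GROUP BY, so aggregates aren't available there

Fix: Use HAVING (which filters groups after aggregation) instead of WHERE

Corrected query:
SELECT account, SUM(amount) FROM transactions GROUP BY account HAVING SUM(amount) > 3230.32

Result:
account | SUM(amount)
--------+------------
ACC-102 | 8511.28    
ACC-105 | 4695.11    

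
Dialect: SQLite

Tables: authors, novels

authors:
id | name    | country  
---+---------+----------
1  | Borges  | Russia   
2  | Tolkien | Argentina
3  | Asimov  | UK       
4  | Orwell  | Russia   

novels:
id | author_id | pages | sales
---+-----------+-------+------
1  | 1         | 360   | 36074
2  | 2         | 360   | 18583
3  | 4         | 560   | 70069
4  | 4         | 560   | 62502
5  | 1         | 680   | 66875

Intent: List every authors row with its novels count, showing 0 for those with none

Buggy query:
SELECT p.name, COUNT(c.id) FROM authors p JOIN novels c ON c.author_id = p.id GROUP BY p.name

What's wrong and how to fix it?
Bug: An inner join excludes parents with zero children

Fix: Switch to LEFT JOIN to retain unmatched parent rows

Corrected query:
SELECT p.name, COUNT(c.id) FROM authors p LEFT JOIN novels c ON c.author_id = p.id GROUP BY p.name

Result:
name    | COUNT(c.id)
--------+------------
Asimov  | 0          
Borges  | 2          
Orwell  | 2          
Tolkien | 1          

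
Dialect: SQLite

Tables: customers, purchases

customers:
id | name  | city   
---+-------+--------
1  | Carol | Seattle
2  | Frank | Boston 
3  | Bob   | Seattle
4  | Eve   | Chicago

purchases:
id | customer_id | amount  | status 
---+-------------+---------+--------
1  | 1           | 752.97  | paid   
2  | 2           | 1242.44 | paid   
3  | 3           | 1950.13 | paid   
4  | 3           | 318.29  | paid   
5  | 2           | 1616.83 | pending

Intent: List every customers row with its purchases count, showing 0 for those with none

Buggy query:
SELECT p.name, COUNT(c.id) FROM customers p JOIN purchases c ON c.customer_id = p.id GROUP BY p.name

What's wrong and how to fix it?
Bug: An inner join excludes parents with zero children

Fix: Use LEFT JOIN so parents without children still appear (COUNT(c.id) gives 0)

Corrected query:
SELECT p.name, COUNT(c.id) FROM customers p LEFT JOIN purchases c ON c.customer_id = p.id GROUP BY p.name

Result:
name  | COUNT(c.id)
------+------------
Bob   | 2          
Carol | 1          
Eve   | 0          
Frank | 2          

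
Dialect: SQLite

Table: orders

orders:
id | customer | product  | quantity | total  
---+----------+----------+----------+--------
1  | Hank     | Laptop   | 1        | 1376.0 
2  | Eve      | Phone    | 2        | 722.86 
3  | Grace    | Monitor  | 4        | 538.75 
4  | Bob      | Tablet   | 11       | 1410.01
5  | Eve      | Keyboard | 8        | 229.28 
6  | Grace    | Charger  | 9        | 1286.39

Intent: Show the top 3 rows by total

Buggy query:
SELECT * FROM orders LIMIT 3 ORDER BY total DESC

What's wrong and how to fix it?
Bug: LIMIT must come after ORDER BY

Fix: Sort with ORDER BY, then apply LIMIT

Corrected query:
SELECT * FROM orders ORDER BY total DESC LIMIT 3

Result:
id | customer | product | quantity | total  
---+----------+---------+----------+--------
4  | Bob      | Tablet  | 11       | 1410.01
1  | Hank     | Laptop  | 1        | 1376   
6  | Grace    | Charger | 9        | 1286.39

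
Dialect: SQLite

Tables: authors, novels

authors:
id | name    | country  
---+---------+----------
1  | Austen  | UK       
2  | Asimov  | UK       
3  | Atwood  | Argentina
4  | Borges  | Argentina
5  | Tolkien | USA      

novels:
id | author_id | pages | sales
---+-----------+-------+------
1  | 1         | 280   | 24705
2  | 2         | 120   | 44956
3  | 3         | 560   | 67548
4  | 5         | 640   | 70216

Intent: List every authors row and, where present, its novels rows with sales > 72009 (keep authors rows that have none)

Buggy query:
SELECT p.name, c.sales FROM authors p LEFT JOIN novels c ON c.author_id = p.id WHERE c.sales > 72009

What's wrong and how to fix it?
Bug: Filtering c.sales in WHERE discards the NULL rows produced by LEFT JOIN, turning it into an inner join

Fix: Move the right-table condition into the ON clause so unmatched parents are kept

Corrected query:
SELECT p.name, c.sales FROM authors p LEFT JOIN novels c ON c.author_id = p.id AND c.sales > 72009

Result:
name    | sales
--------+------
Austen  | NULL 
Asimov  | NULL 
Atwood  | NULL 
Borges  | NULL 
Tolkien | NULL 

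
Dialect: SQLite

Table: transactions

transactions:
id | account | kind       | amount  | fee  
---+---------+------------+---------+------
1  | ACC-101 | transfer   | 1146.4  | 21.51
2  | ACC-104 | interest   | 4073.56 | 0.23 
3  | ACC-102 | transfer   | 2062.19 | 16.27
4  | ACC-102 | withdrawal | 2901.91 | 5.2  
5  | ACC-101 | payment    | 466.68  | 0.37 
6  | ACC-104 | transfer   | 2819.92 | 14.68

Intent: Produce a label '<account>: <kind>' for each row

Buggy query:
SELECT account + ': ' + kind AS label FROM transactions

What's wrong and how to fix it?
Bug: SQLite uses || for string concatenation; + coerces text to numbers (yielding 0)

Fix: Replace + with || to concatenate text

Corrected query:
SELECT account || ': ' || kind AS label FROM transactions

Result:
label              
-------------------
ACC-101: transfer  
ACC-104: interest  
ACC-102: transfer  
ACC-102: withdrawal
ACC-101: payment   
ACC-104: transfer  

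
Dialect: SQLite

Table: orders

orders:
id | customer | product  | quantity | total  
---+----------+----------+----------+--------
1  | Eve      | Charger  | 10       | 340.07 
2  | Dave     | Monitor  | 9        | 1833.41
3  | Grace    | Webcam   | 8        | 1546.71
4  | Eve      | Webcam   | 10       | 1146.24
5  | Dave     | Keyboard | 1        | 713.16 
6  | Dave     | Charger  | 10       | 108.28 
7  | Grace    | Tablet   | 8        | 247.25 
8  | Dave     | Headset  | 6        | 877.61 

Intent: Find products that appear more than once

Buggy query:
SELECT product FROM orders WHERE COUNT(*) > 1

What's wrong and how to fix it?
Bug: COUNT(*) is an aggregate and cannot be used in WHERE

Fix: Group first, then use HAVING for the count condition

Corrected query:
SELECT product FROM orders GROUP BY product HAVING COUNT(*) > 1

Result:
product
-------
Charger
Webcam 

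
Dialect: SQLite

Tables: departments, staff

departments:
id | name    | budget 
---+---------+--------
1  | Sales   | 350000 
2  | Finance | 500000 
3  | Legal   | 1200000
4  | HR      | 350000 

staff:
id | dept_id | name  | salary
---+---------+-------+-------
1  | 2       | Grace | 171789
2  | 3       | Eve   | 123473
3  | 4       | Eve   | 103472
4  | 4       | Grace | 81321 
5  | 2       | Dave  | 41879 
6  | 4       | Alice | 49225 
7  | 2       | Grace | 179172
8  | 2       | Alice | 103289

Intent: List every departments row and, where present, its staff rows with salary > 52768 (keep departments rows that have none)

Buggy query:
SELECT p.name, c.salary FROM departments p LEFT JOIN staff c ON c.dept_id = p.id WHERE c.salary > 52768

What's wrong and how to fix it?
Bug: A WHERE condition on the right-hand table after LEFT JOIN drops unmatched parents

Fix: Put 'c.salary > 52768' in the JOIN's ON clause instead of WHERE

Corrected query:
SELECT p.name, c.salary FROM departments p LEFT JOIN staff c ON c.dept_id = p.id AND c.salary > 52768

Result:
name    | salary
--------+-------
Sales   | NULL  
Finance | 103289
Finance | 171789
Finance | 179172
Legal   | 123473
HR      | 81321 
HR      | 103472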